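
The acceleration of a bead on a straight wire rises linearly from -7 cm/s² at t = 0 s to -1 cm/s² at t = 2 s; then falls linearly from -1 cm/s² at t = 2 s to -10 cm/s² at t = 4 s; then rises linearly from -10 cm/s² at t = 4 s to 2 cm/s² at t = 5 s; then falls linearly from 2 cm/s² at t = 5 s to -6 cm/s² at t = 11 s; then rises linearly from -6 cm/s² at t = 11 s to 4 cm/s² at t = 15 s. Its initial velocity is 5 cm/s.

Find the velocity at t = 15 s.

Δv equals the area under the a-t graph; then v = v₀ + Δv.
0–2 s: ½(-7 + -1)(2) = -8 cm/s
2–4 s: ½(-1 + -10)(2) = -11 cm/s
4–5 s: ½(-10 + 2)(1) = -4 cm/s
5–11 s: ½(2 + -6)(6) = -12 cm/s
11–15 s: ½(-6 + 4)(4) = -4 cm/s
Δv = -39 cm/s, so v(15) = 5 + (-39) = -34 cm/s.

-34 cm/s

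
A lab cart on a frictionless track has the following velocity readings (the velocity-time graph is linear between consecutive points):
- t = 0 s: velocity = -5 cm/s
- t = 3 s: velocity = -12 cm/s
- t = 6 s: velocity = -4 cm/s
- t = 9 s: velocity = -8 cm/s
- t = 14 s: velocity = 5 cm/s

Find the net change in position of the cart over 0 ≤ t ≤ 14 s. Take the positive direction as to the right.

Displacement is the signed area under the v-t curve.
0–3 s: ½(-5 + -12)(3) = -25.5 cm
3–6 s: ½(-12 + -4)(3) = -24 cm
6–9 s: ½(-4 + -8)(3) = -18 cm
9–14 s: ½(-8 + 5)(5) = -7.5 cm
Net displacement = -75 cm

-75 cm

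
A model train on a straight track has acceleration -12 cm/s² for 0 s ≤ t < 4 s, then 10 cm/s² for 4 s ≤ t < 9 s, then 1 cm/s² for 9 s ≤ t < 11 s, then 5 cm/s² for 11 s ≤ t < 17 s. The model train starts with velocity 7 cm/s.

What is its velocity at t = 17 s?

41 cm/s

Δv equals the area under the a-t graph; then v = v₀ + Δv.
0–4 s: -12 × 4 = -48 cm/s
4–9 s: 10 × 5 = 50 cm/s
9–11 s: 1 × 2 = 2 cm/s
11–17 s: 5 × 6 = 30 cm/s
Δv = 34 cm/s, so v(17) = 7 + (34) = 41 cm/s.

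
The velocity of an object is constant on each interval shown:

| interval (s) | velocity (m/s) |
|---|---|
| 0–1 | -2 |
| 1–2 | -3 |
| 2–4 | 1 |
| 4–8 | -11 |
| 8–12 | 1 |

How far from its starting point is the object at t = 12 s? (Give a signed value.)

-43 m

Displacement is the signed area under the v-t curve.
0–1 s: -2 × 1 = -2 m
1–2 s: -3 × 1 = -3 m
2–4 s: 1 × 2 = 2 m
4–8 s: -11 × 4 = -44 m
8–12 s: 1 × 4 = 4 m
Net displacement = -43 m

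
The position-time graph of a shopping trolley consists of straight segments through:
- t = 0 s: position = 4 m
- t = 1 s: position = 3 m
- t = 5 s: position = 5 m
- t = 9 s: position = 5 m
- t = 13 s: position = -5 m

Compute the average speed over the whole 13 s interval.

Average speed = (total path length)/(elapsed time); on a piecewise-linear x-t graph the path length is Σ|Δx|.
0–1 s: |Δx| = |3 − 4| = 1 m
1–5 s: |Δx| = |5 − 3| = 2 m
5–9 s: |Δx| = |5 − 5| = 0 m
9–13 s: |Δx| = |-5 − 5| = 10 m
Total path = 13 m; average speed = 13/13 = 1 m/s.

1 m/s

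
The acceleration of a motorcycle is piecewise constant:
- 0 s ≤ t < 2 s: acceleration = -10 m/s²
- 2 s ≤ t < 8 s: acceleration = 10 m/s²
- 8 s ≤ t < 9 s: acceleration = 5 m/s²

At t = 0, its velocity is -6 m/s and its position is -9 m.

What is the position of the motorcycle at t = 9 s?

19.5 m

On each constant-a segment, Δv = aΔt and Δx = v₀Δt + ½aΔt²; chain segment to segment.
0–2 s: v starts -6 m/s; Δx = -6·2 + ½·-10·2² = -32 m; v ends -26 m/s.
2–8 s: v starts -26 m/s; Δx = -26·6 + ½·10·6² = 24 m; v ends 34 m/s.
8–9 s: v starts 34 m/s; Δx = 34·1 + ½·5·1² = 36.5 m; v ends 39 m/s.
x(9) = -9 + Σ Δx = 19.5 m.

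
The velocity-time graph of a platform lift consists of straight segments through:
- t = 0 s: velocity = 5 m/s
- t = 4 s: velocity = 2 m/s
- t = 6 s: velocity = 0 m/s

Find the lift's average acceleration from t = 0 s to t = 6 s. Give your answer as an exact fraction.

-5/6 m/s²

Average acceleration = Δv/Δt = (0 − 5)/(6 − 0) = -5/6 m/s².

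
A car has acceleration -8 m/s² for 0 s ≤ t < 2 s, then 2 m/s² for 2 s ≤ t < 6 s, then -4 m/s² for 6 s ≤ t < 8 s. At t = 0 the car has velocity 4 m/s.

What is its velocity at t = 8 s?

-12 m/s

Δv equals the area under the a-t graph; then v = v₀ + Δv.
0–2 s: -8 × 2 = -16 m/s
2–6 s: 2 × 4 = 8 m/s
6–8 s: -4 × 2 = -8 m/s
Δv = -16 m/s, so v(8) = 4 + (-16) = -12 m/s.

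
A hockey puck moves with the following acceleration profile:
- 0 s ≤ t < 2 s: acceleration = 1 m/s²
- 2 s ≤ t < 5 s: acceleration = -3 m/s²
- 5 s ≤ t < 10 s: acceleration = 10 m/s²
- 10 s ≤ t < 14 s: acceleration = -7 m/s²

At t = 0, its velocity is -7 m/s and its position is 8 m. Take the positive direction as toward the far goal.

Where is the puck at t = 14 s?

On each constant-a segment, Δv = aΔt and Δx = v₀Δt + ½aΔt²; chain segment to segment.
0–2 s: v starts -7 m/s; Δx = -7·2 + ½·1·2² = -12 m; v ends -5 m/s.
2–5 s: v starts -5 m/s; Δx = -5·3 + ½·-3·3² = -28.5 m; v ends -14 m/s.
5–10 s: v starts -14 m/s; Δx = -14·5 + ½·10·5² = 55 m; v ends 36 m/s.
10–14 s: v starts 36 m/s; Δx = 36·4 + ½·-7·4² = 88 m; v ends 8 m/s.
x(14) = 8 + Σ Δx = 110.5 m.

110.5 m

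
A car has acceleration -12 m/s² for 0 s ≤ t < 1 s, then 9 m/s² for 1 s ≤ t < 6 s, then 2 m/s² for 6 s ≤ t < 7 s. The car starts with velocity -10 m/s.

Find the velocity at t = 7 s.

Δv equals the area under the a-t graph; then v = v₀ + Δv.
0–1 s: -12 × 1 = -12 m/s
1–6 s: 9 × 5 = 45 m/s
6–7 s: 2 × 1 = 2 m/s
Δv = 35 m/s, so v(7) = -10 + (35) = 25 m/s.

25 m/s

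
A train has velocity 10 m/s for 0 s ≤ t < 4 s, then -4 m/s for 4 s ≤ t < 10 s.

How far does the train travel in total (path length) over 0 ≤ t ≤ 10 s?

Distance (not displacement) is the total path length: add the absolute areas under v-t.
0–4 s: |10| × 4 = 40 m
4–10 s: |-4| × 6 = 24 m
Total distance = 64 m

64 m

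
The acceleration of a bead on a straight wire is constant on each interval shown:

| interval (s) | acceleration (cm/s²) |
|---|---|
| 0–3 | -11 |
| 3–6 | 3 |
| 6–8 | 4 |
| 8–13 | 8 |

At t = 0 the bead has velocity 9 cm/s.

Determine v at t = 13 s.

Δv equals the area under the a-t graph; then v = v₀ + Δv.
0–3 s: -11 × 3 = -33 cm/s
3–6 s: 3 × 3 = 9 cm/s
6–8 s: 4 × 2 = 8 cm/s
8–13 s: 8 × 5 = 40 cm/s
Δv = 24 cm/s, so v(13) = 9 + (24) = 33 cm/s.

33 cm/s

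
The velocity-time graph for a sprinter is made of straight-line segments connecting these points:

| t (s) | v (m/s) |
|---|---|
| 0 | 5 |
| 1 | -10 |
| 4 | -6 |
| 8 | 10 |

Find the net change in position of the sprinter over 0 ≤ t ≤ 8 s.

-18.5 m

Net displacement equals the area under the velocity-time graph (areas below the axis count negative).
0–1 s: ½(5 + -10)(1) = -2.5 m
1–4 s: ½(-10 + -6)(3) = -24 m
4–8 s: ½(-6 + 10)(4) = 8 m
Net displacement = -18.5 m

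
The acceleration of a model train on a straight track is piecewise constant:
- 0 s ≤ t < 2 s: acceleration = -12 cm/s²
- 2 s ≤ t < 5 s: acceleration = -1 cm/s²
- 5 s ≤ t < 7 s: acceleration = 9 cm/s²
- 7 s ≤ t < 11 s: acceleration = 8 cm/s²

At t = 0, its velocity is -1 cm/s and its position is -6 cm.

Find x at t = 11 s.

-125.5 cm

On each constant-a segment, Δv = aΔt and Δx = v₀Δt + ½aΔt²; chain segment to segment.
0–2 s: v starts -1 cm/s; Δx = -1·2 + ½·-12·2² = -26 cm; v ends -25 cm/s.
2–5 s: v starts -25 cm/s; Δx = -25·3 + ½·-1·3² = -79.5 cm; v ends -28 cm/s.
5–7 s: v starts -28 cm/s; Δx = -28·2 + ½·9·2² = -38 cm; v ends -10 cm/s.
7–11 s: v starts -10 cm/s; Δx = -10·4 + ½·8·4² = 24 cm; v ends 22 cm/s.
x(11) = -6 + Σ Δx = -125.5 cm.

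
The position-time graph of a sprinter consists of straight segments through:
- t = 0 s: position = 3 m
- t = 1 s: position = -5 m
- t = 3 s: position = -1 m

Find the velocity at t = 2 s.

2 m/s

Velocity is the slope of the x-t graph on 1–3 s: (-1 − -5)/(3 − 1) = 2 m/s.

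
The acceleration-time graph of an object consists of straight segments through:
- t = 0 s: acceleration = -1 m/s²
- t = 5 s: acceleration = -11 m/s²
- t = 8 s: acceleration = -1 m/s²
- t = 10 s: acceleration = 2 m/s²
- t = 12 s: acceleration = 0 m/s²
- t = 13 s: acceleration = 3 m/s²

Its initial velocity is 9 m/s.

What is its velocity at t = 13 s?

Δv equals the area under the a-t graph; then v = v₀ + Δv.
0–5 s: ½(-1 + -11)(5) = -30 m/s
5–8 s: ½(-11 + -1)(3) = -18 m/s
8–10 s: ½(-1 + 2)(2) = 1 m/s
10–12 s: ½(2 + 0)(2) = 2 m/s
12–13 s: ½(0 + 3)(1) = 1.5 m/s
Δv = -43.5 m/s, so v(13) = 9 + (-43.5) = -34.5 m/s.

-34.5 m/s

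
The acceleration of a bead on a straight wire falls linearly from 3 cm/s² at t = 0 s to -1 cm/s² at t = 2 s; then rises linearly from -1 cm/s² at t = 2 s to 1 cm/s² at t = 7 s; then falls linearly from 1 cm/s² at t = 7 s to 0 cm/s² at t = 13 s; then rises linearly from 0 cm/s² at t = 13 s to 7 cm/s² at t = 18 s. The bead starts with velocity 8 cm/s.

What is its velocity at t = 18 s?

Δv equals the area under the a-t graph; then v = v₀ + Δv.
0–2 s: ½(3 + -1)(2) = 2 cm/s
2–7 s: ½(-1 + 1)(5) = 0 cm/s
7–13 s: ½(1 + 0)(6) = 3 cm/s
13–18 s: ½(0 + 7)(5) = 17.5 cm/s
Δv = 22.5 cm/s, so v(18) = 8 + (22.5) = 30.5 cm/s.

30.5 cm/s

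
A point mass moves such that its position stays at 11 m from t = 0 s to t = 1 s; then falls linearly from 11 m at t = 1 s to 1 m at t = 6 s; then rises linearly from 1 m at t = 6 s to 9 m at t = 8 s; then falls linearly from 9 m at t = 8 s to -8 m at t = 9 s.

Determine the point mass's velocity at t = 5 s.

Velocity is the slope of the x-t graph on 1–6 s: (1 − 11)/(6 − 1) = -2 m/s.

-2 m/s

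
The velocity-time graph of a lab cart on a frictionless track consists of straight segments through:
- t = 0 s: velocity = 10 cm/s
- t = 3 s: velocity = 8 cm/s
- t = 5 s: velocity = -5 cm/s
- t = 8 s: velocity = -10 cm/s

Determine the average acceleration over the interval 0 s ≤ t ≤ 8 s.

-2.5 cm/s²

Average acceleration = Δv/Δt = (-10 − 10)/(8 − 0) = -2.5 cm/s².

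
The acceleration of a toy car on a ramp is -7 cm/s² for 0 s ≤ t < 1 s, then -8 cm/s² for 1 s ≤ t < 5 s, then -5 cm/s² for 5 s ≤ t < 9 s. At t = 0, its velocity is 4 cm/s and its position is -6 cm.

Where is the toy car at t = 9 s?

On each constant-a segment, Δv = aΔt and Δx = v₀Δt + ½aΔt²; chain segment to segment.
0–1 s: v starts 4 cm/s; Δx = 4·1 + ½·-7·1² = 0.5 cm; v ends -3 cm/s.
1–5 s: v starts -3 cm/s; Δx = -3·4 + ½·-8·4² = -76 cm; v ends -35 cm/s.
5–9 s: v starts -35 cm/s; Δx = -35·4 + ½·-5·4² = -180 cm; v ends -55 cm/s.
x(9) = -6 + Σ Δx = -261.5 cm.

-261.5 cm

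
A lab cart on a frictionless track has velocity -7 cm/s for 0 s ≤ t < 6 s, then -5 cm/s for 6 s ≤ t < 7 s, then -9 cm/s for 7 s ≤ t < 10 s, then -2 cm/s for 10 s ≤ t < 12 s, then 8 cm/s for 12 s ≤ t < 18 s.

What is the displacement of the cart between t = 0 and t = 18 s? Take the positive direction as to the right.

-30 cm

Net displacement equals the area under the velocity-time graph (areas below the axis count negative).
0–6 s: -7 × 6 = -42 cm
6–7 s: -5 × 1 = -5 cm
7–10 s: -9 × 3 = -27 cm
10–12 s: -2 × 2 = -4 cm
12–18 s: 8 × 6 = 48 cm
Net displacement = -30 cm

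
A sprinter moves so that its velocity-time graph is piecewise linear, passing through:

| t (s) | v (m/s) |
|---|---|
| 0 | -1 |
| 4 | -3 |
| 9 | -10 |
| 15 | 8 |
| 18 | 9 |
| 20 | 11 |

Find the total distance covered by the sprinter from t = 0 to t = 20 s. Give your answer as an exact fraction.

340/3 m

Total distance travelled is ∫|v| dt — sum the magnitudes of each area piece.
0–4 s: |½(-1 + -3)(4)| = 8 m
4–9 s: |½(-3 + -10)(5)| = 32.5 m
9–15 s: v = 0 at t = 37/3 s; triangle areas 50/3 + 32/3 = 82/3 m
15–18 s: |½(8 + 9)(3)| = 25.5 m
18–20 s: |½(9 + 11)(2)| = 20 m
Total distance = 340/3 m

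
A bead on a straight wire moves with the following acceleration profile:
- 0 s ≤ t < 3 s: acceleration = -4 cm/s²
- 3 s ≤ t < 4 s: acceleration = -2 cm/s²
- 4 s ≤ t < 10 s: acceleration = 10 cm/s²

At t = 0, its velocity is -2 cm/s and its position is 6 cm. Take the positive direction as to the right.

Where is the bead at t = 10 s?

On each constant-a segment, Δv = aΔt and Δx = v₀Δt + ½aΔt²; chain segment to segment.
0–3 s: v starts -2 cm/s; Δx = -2·3 + ½·-4·3² = -24 cm; v ends -14 cm/s.
3–4 s: v starts -14 cm/s; Δx = -14·1 + ½·-2·1² = -15 cm; v ends -16 cm/s.
4–10 s: v starts -16 cm/s; Δx = -16·6 + ½·10·6² = 84 cm; v ends 44 cm/s.
x(10) = 6 + Σ Δx = 51 cm.

51 cm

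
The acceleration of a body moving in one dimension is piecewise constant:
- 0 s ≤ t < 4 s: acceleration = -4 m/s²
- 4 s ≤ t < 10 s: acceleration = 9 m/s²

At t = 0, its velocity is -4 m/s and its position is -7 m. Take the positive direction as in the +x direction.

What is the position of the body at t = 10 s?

-13 m

On each constant-a segment, Δv = aΔt and Δx = v₀Δt + ½aΔt²; chain segment to segment.
0–4 s: v starts -4 m/s; Δx = -4·4 + ½·-4·4² = -48 m; v ends -20 m/s.
4–10 s: v starts -20 m/s; Δx = -20·6 + ½·9·6² = 42 m; v ends 34 m/s.
x(10) = -7 + Σ Δx = -13 m.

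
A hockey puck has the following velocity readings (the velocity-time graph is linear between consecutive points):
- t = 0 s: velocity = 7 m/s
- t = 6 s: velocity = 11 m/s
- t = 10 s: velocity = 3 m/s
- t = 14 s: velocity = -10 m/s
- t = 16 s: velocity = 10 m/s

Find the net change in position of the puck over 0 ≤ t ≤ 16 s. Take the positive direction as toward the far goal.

68 m

Net displacement equals the area under the velocity-time graph (areas below the axis count negative).
0–6 s: ½(7 + 11)(6) = 54 m
6–10 s: ½(11 + 3)(4) = 28 m
10–14 s: ½(3 + -10)(4) = -14 m
14–16 s: ½(-10 + 10)(2) = 0 m
Net displacement = 68 m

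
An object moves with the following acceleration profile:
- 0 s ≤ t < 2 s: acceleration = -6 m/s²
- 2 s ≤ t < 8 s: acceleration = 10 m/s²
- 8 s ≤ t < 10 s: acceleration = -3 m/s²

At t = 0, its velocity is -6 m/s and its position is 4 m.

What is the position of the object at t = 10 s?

On each constant-a segment, Δv = aΔt and Δx = v₀Δt + ½aΔt²; chain segment to segment.
0–2 s: v starts -6 m/s; Δx = -6·2 + ½·-6·2² = -24 m; v ends -18 m/s.
2–8 s: v starts -18 m/s; Δx = -18·6 + ½·10·6² = 72 m; v ends 42 m/s.
8–10 s: v starts 42 m/s; Δx = 42·2 + ½·-3·2² = 78 m; v ends 36 m/s.
x(10) = 4 + Σ Δx = 130 m.

130 m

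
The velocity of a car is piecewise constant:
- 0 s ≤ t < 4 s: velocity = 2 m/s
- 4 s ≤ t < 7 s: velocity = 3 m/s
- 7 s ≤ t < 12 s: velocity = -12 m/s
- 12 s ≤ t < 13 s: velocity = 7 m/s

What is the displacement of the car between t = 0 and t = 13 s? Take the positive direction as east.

Displacement is the signed area under the v-t curve.
0–4 s: 2 × 4 = 8 m
4–7 s: 3 × 3 = 9 m
7–12 s: -12 × 5 = -60 m
12–13 s: 7 × 1 = 7 m
Net displacement = -36 m

-36 m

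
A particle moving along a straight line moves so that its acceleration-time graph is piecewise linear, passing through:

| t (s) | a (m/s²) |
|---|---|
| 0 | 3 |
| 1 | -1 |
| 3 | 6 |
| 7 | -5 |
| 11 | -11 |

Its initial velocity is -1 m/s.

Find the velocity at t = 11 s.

Δv equals the area under the a-t graph; then v = v₀ + Δv.
0–1 s: ½(3 + -1)(1) = 1 m/s
1–3 s: ½(-1 + 6)(2) = 5 m/s
3–7 s: ½(6 + -5)(4) = 2 m/s
7–11 s: ½(-5 + -11)(4) = -32 m/s
Δv = -24 m/s, so v(11) = -1 + (-24) = -25 m/s.

-25 m/s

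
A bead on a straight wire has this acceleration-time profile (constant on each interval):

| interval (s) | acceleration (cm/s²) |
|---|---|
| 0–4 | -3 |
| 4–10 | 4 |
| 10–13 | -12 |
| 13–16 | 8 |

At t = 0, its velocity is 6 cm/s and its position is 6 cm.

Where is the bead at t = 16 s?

24 cm

On each constant-a segment, Δv = aΔt and Δx = v₀Δt + ½aΔt²; chain segment to segment.
0–4 s: v starts 6 cm/s; Δx = 6·4 + ½·-3·4² = 0 cm; v ends -6 cm/s.
4–10 s: v starts -6 cm/s; Δx = -6·6 + ½·4·6² = 36 cm; v ends 18 cm/s.
10–13 s: v starts 18 cm/s; Δx = 18·3 + ½·-12·3² = 0 cm; v ends -18 cm/s.
13–16 s: v starts -18 cm/s; Δx = -18·3 + ½·8·3² = -18 cm; v ends 6 cm/s.
x(16) = 6 + Σ Δx = 24 cm.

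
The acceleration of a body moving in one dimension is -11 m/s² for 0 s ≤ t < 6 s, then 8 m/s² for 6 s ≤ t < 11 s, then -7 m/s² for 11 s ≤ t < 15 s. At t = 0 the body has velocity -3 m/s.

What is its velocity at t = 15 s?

Δv equals the area under the a-t graph; then v = v₀ + Δv.
0–6 s: -11 × 6 = -66 m/s
6–11 s: 8 × 5 = 40 m/s
11–15 s: -7 × 4 = -28 m/s
Δv = -54 m/s, so v(15) = -3 + (-54) = -57 m/s.

-57 m/s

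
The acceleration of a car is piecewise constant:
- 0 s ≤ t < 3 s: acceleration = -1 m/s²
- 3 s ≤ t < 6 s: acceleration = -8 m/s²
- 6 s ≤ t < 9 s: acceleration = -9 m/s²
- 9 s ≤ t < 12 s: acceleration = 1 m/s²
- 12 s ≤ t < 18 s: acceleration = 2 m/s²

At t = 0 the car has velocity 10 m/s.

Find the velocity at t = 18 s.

Δv equals the area under the a-t graph; then v = v₀ + Δv.
0–3 s: -1 × 3 = -3 m/s
3–6 s: -8 × 3 = -24 m/s
6–9 s: -9 × 3 = -27 m/s
9–12 s: 1 × 3 = 3 m/s
12–18 s: 2 × 6 = 12 m/s
Δv = -39 m/s, so v(18) = 10 + (-39) = -29 m/s.

-29 m/s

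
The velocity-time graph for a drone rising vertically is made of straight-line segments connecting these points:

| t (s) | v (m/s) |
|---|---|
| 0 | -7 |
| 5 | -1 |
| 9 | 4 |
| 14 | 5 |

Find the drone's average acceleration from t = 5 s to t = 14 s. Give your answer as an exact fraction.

Average acceleration = Δv/Δt = (5 − -1)/(14 − 5) = 2/3 m/s².

2/3 m/s²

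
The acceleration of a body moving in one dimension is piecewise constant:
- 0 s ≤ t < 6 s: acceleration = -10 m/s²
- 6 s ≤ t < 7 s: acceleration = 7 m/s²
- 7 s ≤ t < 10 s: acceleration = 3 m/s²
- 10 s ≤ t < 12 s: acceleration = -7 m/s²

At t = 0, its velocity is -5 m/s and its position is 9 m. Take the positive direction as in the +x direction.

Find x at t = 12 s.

-535 m

On each constant-a segment, Δv = aΔt and Δx = v₀Δt + ½aΔt²; chain segment to segment.
0–6 s: v starts -5 m/s; Δx = -5·6 + ½·-10·6² = -210 m; v ends -65 m/s.
6–7 s: v starts -65 m/s; Δx = -65·1 + ½·7·1² = -61.5 m; v ends -58 m/s.
7–10 s: v starts -58 m/s; Δx = -58·3 + ½·3·3² = -160.5 m; v ends -49 m/s.
10–12 s: v starts -49 m/s; Δx = -49·2 + ½·-7·2² = -112 m; v ends -63 m/s.
x(12) = 9 + Σ Δx = -535 m.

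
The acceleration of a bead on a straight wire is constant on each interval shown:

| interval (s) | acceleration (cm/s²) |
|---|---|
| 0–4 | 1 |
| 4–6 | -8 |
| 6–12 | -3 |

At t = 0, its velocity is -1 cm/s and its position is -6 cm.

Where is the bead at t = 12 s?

On each constant-a segment, Δv = aΔt and Δx = v₀Δt + ½aΔt²; chain segment to segment.
0–4 s: v starts -1 cm/s; Δx = -1·4 + ½·1·4² = 4 cm; v ends 3 cm/s.
4–6 s: v starts 3 cm/s; Δx = 3·2 + ½·-8·2² = -10 cm; v ends -13 cm/s.
6–12 s: v starts -13 cm/s; Δx = -13·6 + ½·-3·6² = -132 cm; v ends -31 cm/s.
x(12) = -6 + Σ Δx = -144 cm.

-144 cm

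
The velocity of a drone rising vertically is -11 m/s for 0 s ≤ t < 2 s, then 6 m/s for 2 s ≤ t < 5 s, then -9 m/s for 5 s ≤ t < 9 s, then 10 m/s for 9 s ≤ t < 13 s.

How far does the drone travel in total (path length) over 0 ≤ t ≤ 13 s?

Total distance travelled is ∫|v| dt — sum the magnitudes of each area piece.
0–2 s: |-11| × 2 = 22 m
2–5 s: |6| × 3 = 18 m
5–9 s: |-9| × 4 = 36 m
9–13 s: |10| × 4 = 40 m
Total distance = 116 m

116 m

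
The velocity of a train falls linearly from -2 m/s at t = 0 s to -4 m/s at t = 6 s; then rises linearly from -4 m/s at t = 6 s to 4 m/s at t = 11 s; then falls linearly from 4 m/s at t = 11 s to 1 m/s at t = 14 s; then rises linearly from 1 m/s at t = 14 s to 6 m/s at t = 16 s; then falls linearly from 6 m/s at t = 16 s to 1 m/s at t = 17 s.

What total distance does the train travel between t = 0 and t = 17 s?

46 m

Distance (not displacement) is the total path length: add the absolute areas under v-t.
0–6 s: |½(-2 + -4)(6)| = 18 m
6–11 s: v = 0 at t = 8.5 s; triangle areas 5 + 5 = 10 m
11–14 s: |½(4 + 1)(3)| = 7.5 m
14–16 s: |½(1 + 6)(2)| = 7 m
16–17 s: |½(6 + 1)(1)| = 3.5 m
Total distance = 46 m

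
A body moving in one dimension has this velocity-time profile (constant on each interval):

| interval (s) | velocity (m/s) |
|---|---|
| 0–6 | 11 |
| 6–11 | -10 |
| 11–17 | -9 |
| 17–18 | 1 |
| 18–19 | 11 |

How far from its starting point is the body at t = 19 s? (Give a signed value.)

Displacement is the signed area under the v-t curve.
0–6 s: 11 × 6 = 66 m
6–11 s: -10 × 5 = -50 m
11–17 s: -9 × 6 = -54 m
17–18 s: 1 × 1 = 1 m
18–19 s: 11 × 1 = 11 m
Net displacement = -26 m

-26 m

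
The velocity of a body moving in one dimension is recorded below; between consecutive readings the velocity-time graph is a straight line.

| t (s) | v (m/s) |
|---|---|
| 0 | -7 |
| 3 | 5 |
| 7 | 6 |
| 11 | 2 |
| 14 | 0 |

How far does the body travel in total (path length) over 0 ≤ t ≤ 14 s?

50.25 m

Distance (not displacement) is the total path length: add the absolute areas under v-t.
0–3 s: v = 0 at t = 1.75 s; triangle areas 6.125 + 3.125 = 9.25 m
3–7 s: |½(5 + 6)(4)| = 22 m
7–11 s: |½(6 + 2)(4)| = 16 m
11–14 s: |½(2 + 0)(3)| = 3 m
Total distance = 50.25 m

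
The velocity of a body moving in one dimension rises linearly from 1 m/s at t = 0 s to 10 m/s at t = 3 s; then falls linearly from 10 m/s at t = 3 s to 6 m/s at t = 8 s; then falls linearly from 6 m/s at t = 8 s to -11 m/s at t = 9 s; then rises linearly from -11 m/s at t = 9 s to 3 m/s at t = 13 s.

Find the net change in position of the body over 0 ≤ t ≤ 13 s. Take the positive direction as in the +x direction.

Displacement is the signed area under the v-t curve.
0–3 s: ½(1 + 10)(3) = 16.5 m
3–8 s: ½(10 + 6)(5) = 40 m
8–9 s: ½(6 + -11)(1) = -2.5 m
9–13 s: ½(-11 + 3)(4) = -16 m
Net displacement = 38 m

38 m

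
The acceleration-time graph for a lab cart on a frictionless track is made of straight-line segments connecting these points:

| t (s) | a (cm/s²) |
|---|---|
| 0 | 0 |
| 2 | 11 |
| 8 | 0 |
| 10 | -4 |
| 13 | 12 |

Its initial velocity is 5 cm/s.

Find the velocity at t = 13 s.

Δv equals the area under the a-t graph; then v = v₀ + Δv.
0–2 s: ½(0 + 11)(2) = 11 cm/s
2–8 s: ½(11 + 0)(6) = 33 cm/s
8–10 s: ½(0 + -4)(2) = -4 cm/s
10–13 s: ½(-4 + 12)(3) = 12 cm/s
Δv = 52 cm/s, so v(13) = 5 + (52) = 57 cm/s.

57 cm/s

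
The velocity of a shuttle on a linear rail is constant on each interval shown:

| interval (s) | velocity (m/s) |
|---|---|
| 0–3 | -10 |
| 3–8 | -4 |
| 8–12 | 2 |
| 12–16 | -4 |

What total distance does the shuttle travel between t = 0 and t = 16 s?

Distance (not displacement) is the total path length: add the absolute areas under v-t.
0–3 s: |-10| × 3 = 30 m
3–8 s: |-4| × 5 = 20 m
8–12 s: |2| × 4 = 8 m
12–16 s: |-4| × 4 = 16 m
Total distance = 74 m

74 m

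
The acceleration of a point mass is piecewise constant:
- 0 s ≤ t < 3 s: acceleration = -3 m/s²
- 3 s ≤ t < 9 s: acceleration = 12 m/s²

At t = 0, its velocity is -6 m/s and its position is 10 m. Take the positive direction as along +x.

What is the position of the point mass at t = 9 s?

104.5 m

On each constant-a segment, Δv = aΔt and Δx = v₀Δt + ½aΔt²; chain segment to segment.
0–3 s: v starts -6 m/s; Δx = -6·3 + ½·-3·3² = -31.5 m; v ends -15 m/s.
3–9 s: v starts -15 m/s; Δx = -15·6 + ½·12·6² = 126 m; v ends 57 m/s.
x(9) = 10 + Σ Δx = 104.5 m.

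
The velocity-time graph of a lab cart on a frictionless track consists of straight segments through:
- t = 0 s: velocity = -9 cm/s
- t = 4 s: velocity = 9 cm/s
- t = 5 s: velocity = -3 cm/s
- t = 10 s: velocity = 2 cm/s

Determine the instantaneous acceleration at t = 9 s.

1 cm/s²

Acceleration is the slope of the v-t graph on 5–10 s: (2 − -3)/(10 − 5) = 1 cm/s².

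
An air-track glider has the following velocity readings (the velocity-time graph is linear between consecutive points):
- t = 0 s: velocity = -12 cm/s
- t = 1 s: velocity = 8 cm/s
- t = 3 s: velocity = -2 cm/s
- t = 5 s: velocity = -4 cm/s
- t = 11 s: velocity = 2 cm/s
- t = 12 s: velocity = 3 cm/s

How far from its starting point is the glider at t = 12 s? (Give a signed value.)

-5.5 cm

Displacement is the signed area under the v-t curve.
0–1 s: ½(-12 + 8)(1) = -2 cm
1–3 s: ½(8 + -2)(2) = 6 cm
3–5 s: ½(-2 + -4)(2) = -6 cm
5–11 s: ½(-4 + 2)(6) = -6 cm
11–12 s: ½(2 + 3)(1) = 2.5 cm
Net displacement = -5.5 cm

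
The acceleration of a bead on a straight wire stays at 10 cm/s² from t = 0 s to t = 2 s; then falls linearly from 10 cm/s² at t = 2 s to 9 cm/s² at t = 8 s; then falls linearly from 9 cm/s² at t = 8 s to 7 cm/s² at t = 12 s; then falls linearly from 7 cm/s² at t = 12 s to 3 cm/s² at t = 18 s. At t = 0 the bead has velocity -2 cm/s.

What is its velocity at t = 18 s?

Δv equals the area under the a-t graph; then v = v₀ + Δv.
0–2 s: 10 × 2 = 20 cm/s
2–8 s: ½(10 + 9)(6) = 57 cm/s
8–12 s: ½(9 + 7)(4) = 32 cm/s
12–18 s: ½(7 + 3)(6) = 30 cm/s
Δv = 139 cm/s, so v(18) = -2 + (139) = 137 cm/s.

137 cm/s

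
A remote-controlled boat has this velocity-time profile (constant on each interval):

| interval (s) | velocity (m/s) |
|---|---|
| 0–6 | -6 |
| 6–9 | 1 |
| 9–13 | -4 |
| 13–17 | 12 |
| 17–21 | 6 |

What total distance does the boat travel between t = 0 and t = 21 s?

127 m

Total distance travelled is ∫|v| dt — sum the magnitudes of each area piece.
0–6 s: |-6| × 6 = 36 m
6–9 s: |1| × 3 = 3 m
9–13 s: |-4| × 4 = 16 m
13–17 s: |12| × 4 = 48 m
17–21 s: |6| × 4 = 24 m
Total distance = 127 m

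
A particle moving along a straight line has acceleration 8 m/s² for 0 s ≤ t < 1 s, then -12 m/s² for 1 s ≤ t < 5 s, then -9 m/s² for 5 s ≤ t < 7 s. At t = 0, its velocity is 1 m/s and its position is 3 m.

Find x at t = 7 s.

On each constant-a segment, Δv = aΔt and Δx = v₀Δt + ½aΔt²; chain segment to segment.
0–1 s: v starts 1 m/s; Δx = 1·1 + ½·8·1² = 5 m; v ends 9 m/s.
1–5 s: v starts 9 m/s; Δx = 9·4 + ½·-12·4² = -60 m; v ends -39 m/s.
5–7 s: v starts -39 m/s; Δx = -39·2 + ½·-9·2² = -96 m; v ends -57 m/s.
x(7) = 3 + Σ Δx = -148 m.

-148 m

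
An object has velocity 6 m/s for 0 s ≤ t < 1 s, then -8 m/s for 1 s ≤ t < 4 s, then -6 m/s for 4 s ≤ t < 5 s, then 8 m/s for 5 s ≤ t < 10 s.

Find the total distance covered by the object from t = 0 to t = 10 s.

76 m

Total distance travelled is ∫|v| dt — sum the magnitudes of each area piece.
0–1 s: |6| × 1 = 6 m
1–4 s: |-8| × 3 = 24 m
4–5 s: |-6| × 1 = 6 m
5–10 s: |8| × 5 = 40 m
Total distance = 76 m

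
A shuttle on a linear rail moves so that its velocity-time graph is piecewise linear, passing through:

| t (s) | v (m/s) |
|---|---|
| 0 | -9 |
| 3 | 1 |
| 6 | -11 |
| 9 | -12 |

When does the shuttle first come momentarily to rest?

t = 2.7 s

v changes sign on 0–3 s (from -9 to 1); the graph is linear there, so v = 0 at t = 0 + (9)·(3 − 0)/(1 − -9) = 2.7 s.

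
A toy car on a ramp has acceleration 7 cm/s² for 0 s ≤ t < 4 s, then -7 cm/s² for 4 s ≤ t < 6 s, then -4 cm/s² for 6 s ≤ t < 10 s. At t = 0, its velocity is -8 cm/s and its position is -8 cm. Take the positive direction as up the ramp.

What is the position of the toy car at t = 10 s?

On each constant-a segment, Δv = aΔt and Δx = v₀Δt + ½aΔt²; chain segment to segment.
0–4 s: v starts -8 cm/s; Δx = -8·4 + ½·7·4² = 24 cm; v ends 20 cm/s.
4–6 s: v starts 20 cm/s; Δx = 20·2 + ½·-7·2² = 26 cm; v ends 6 cm/s.
6–10 s: v starts 6 cm/s; Δx = 6·4 + ½·-4·4² = -8 cm; v ends -10 cm/s.
x(10) = -8 + Σ Δx = 34 cm.

34 cm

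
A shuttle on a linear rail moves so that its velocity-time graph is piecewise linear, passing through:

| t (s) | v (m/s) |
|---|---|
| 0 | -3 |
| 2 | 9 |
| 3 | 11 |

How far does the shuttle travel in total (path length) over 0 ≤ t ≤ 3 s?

Total distance travelled is ∫|v| dt — sum the magnitudes of each area piece.
0–2 s: v = 0 at t = 0.5 s; triangle areas 0.75 + 6.75 = 7.5 m
2–3 s: |½(9 + 11)(1)| = 10 m
Total distance = 17.5 m

17.5 m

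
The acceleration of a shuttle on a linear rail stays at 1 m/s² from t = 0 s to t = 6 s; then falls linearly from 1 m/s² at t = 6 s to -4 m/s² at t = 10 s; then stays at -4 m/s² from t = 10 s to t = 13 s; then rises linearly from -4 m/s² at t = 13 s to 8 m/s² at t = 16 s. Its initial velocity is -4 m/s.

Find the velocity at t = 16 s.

-10 m/s

Δv equals the area under the a-t graph; then v = v₀ + Δv.
0–6 s: 1 × 6 = 6 m/s
6–10 s: ½(1 + -4)(4) = -6 m/s
10–13 s: -4 × 3 = -12 m/s
13–16 s: ½(-4 + 8)(3) = 6 m/s
Δv = -6 m/s, so v(16) = -4 + (-6) = -10 m/s.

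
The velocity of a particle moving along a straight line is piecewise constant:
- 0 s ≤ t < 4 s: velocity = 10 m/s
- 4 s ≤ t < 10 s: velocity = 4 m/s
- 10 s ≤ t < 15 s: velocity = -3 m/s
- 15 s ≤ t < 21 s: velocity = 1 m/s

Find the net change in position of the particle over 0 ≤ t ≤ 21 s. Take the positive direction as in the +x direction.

Net displacement equals the area under the velocity-time graph (areas below the axis count negative).
0–4 s: 10 × 4 = 40 m
4–10 s: 4 × 6 = 24 m
10–15 s: -3 × 5 = -15 m
15–21 s: 1 × 6 = 6 m
Net displacement = 55 m

55 m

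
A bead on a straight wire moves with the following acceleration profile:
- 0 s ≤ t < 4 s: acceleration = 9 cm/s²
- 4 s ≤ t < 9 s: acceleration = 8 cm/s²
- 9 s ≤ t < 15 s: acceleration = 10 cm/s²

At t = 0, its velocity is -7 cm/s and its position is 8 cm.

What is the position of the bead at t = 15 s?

891 cm

On each constant-a segment, Δv = aΔt and Δx = v₀Δt + ½aΔt²; chain segment to segment.
0–4 s: v starts -7 cm/s; Δx = -7·4 + ½·9·4² = 44 cm; v ends 29 cm/s.
4–9 s: v starts 29 cm/s; Δx = 29·5 + ½·8·5² = 245 cm; v ends 69 cm/s.
9–15 s: v starts 69 cm/s; Δx = 69·6 + ½·10·6² = 594 cm; v ends 129 cm/s.
x(15) = 8 + Σ Δx = 891 cm.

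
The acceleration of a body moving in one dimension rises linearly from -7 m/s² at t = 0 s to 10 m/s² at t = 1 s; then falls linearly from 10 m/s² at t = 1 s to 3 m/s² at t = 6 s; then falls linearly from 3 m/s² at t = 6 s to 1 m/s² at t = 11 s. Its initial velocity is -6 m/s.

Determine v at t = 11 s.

Δv equals the area under the a-t graph; then v = v₀ + Δv.
0–1 s: ½(-7 + 10)(1) = 1.5 m/s
1–6 s: ½(10 + 3)(5) = 32.5 m/s
6–11 s: ½(3 + 1)(5) = 10 m/s
Δv = 44 m/s, so v(11) = -6 + (44) = 38 m/s.

38 m/s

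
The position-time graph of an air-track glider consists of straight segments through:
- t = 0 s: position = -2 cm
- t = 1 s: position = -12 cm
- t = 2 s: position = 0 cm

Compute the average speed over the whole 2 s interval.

11 cm/s

Average speed = (total path length)/(elapsed time); on a piecewise-linear x-t graph the path length is Σ|Δx|.
0–1 s: |Δx| = |-12 − -2| = 10 cm
1–2 s: |Δx| = |0 − -12| = 12 cm
Total path = 22 cm; average speed = 22/2 = 11 cm/s.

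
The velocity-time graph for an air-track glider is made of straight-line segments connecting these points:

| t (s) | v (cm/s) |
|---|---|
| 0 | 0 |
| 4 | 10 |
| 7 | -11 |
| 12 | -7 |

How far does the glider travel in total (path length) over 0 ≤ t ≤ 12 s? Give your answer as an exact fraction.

Total distance travelled is ∫|v| dt — sum the magnitudes of each area piece.
0–4 s: |½(0 + 10)(4)| = 20 cm
4–7 s: v = 0 at t = 38/7 s; triangle areas 50/7 + 121/14 = 221/14 cm
7–12 s: |½(-11 + -7)(5)| = 45 cm
Total distance = 1131/14 cm

1131/14 cm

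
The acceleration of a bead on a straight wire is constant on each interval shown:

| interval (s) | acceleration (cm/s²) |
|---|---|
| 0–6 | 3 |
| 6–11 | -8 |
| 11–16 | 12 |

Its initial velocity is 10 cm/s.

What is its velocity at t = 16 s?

48 cm/s

Δv equals the area under the a-t graph; then v = v₀ + Δv.
0–6 s: 3 × 6 = 18 cm/s
6–11 s: -8 × 5 = -40 cm/s
11–16 s: 12 × 5 = 60 cm/s
Δv = 38 cm/s, so v(16) = 10 + (38) = 48 cm/s.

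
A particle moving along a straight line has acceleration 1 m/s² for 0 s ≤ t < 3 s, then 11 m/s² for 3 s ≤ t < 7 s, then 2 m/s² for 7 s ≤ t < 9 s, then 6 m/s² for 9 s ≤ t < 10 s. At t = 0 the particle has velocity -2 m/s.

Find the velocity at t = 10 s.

Δv equals the area under the a-t graph; then v = v₀ + Δv.
0–3 s: 1 × 3 = 3 m/s
3–7 s: 11 × 4 = 44 m/s
7–9 s: 2 × 2 = 4 m/s
9–10 s: 6 × 1 = 6 m/s
Δv = 57 m/s, so v(10) = -2 + (57) = 55 m/s.

55 m/s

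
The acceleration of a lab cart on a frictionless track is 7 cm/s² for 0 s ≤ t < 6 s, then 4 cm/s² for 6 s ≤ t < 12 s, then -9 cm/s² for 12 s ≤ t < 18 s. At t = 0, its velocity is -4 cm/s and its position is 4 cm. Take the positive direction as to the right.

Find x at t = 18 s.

On each constant-a segment, Δv = aΔt and Δx = v₀Δt + ½aΔt²; chain segment to segment.
0–6 s: v starts -4 cm/s; Δx = -4·6 + ½·7·6² = 102 cm; v ends 38 cm/s.
6–12 s: v starts 38 cm/s; Δx = 38·6 + ½·4·6² = 300 cm; v ends 62 cm/s.
12–18 s: v starts 62 cm/s; Δx = 62·6 + ½·-9·6² = 210 cm; v ends 8 cm/s.
x(18) = 4 + Σ Δx = 616 cm.

616 cm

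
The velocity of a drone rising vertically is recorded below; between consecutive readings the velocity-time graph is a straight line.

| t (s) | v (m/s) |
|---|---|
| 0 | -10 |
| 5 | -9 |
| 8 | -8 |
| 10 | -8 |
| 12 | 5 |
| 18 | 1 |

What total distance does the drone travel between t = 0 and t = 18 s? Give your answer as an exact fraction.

1480/13 m

Total distance travelled is ∫|v| dt — sum the magnitudes of each area piece.
0–5 s: |½(-10 + -9)(5)| = 47.5 m
5–8 s: |½(-9 + -8)(3)| = 25.5 m
8–10 s: |-8| × 2 = 16 m
10–12 s: v = 0 at t = 146/13 s; triangle areas 64/13 + 25/13 = 89/13 m
12–18 s: |½(5 + 1)(6)| = 18 m
Total distance = 1480/13 m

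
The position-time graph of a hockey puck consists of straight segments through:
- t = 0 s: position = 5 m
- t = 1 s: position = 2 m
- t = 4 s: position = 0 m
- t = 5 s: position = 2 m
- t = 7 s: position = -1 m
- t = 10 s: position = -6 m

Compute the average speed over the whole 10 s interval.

1.5 m/s

Average speed = (total path length)/(elapsed time); on a piecewise-linear x-t graph the path length is Σ|Δx|.
0–1 s: |Δx| = |2 − 5| = 3 m
1–4 s: |Δx| = |0 − 2| = 2 m
4–5 s: |Δx| = |2 − 0| = 2 m
5–7 s: |Δx| = |-1 − 2| = 3 m
7–10 s: |Δx| = |-6 − -1| = 5 m
Total path = 15 m; average speed = 15/10 = 1.5 m/s.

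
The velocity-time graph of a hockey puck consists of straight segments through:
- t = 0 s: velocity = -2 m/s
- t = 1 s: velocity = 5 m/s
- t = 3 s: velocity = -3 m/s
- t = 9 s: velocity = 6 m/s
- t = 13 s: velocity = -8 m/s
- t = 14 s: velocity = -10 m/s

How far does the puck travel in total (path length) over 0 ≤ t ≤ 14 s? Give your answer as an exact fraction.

1249/28 m

Total distance travelled is ∫|v| dt — sum the magnitudes of each area piece.
0–1 s: v = 0 at t = 2/7 s; triangle areas 2/7 + 25/14 = 29/14 m
1–3 s: v = 0 at t = 2.25 s; triangle areas 3.125 + 1.125 = 4.25 m
3–9 s: v = 0 at t = 5 s; triangle areas 3 + 12 = 15 m
9–13 s: v = 0 at t = 75/7 s; triangle areas 36/7 + 64/7 = 100/7 m
13–14 s: |½(-8 + -10)(1)| = 9 m
Total distance = 1249/28 m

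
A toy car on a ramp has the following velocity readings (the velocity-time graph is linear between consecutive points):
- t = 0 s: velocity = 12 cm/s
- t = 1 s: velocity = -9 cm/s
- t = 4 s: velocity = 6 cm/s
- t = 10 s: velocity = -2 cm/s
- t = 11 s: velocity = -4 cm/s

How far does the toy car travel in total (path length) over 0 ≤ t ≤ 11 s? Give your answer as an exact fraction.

1227/35 cm

Distance (not displacement) is the total path length: add the absolute areas under v-t.
0–1 s: v = 0 at t = 4/7 s; triangle areas 24/7 + 27/14 = 75/14 cm
1–4 s: v = 0 at t = 2.8 s; triangle areas 8.1 + 3.6 = 11.7 cm
4–10 s: v = 0 at t = 8.5 s; triangle areas 13.5 + 1.5 = 15 cm
10–11 s: |½(-2 + -4)(1)| = 3 cm
Total distance = 1227/35 cm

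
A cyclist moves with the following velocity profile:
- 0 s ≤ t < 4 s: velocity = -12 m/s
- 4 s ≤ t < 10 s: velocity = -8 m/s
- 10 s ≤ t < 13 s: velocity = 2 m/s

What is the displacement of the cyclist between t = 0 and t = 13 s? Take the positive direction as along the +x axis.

Net displacement equals the area under the velocity-time graph (areas below the axis count negative).
0–4 s: -12 × 4 = -48 m
4–10 s: -8 × 6 = -48 m
10–13 s: 2 × 3 = 6 m
Net displacement = -90 m

-90 m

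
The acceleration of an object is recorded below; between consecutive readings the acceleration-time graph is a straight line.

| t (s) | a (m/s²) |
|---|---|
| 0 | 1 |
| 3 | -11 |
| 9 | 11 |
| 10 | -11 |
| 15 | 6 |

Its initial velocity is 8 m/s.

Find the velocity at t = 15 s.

Δv equals the area under the a-t graph; then v = v₀ + Δv.
0–3 s: ½(1 + -11)(3) = -15 m/s
3–9 s: ½(-11 + 11)(6) = 0 m/s
9–10 s: ½(11 + -11)(1) = 0 m/s
10–15 s: ½(-11 + 6)(5) = -12.5 m/s
Δv = -27.5 m/s, so v(15) = 8 + (-27.5) = -19.5 m/s.

-19.5 m/s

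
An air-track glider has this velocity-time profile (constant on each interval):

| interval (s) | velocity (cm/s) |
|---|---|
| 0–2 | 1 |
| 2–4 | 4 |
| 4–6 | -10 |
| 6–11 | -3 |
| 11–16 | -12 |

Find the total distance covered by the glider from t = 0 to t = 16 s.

Total distance travelled is ∫|v| dt — sum the magnitudes of each area piece.
0–2 s: |1| × 2 = 2 cm
2–4 s: |4| × 2 = 8 cm
4–6 s: |-10| × 2 = 20 cm
6–11 s: |-3| × 5 = 15 cm
11–16 s: |-12| × 5 = 60 cm
Total distance = 105 cm

105 cm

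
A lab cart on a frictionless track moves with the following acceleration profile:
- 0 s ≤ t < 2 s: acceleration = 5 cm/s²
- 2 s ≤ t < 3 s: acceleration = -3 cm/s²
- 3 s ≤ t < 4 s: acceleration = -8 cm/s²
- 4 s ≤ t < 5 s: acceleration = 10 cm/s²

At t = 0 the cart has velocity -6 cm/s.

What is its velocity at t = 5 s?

Δv equals the area under the a-t graph; then v = v₀ + Δv.
0–2 s: 5 × 2 = 10 cm/s
2–3 s: -3 × 1 = -3 cm/s
3–4 s: -8 × 1 = -8 cm/s
4–5 s: 10 × 1 = 10 cm/s
Δv = 9 cm/s, so v(5) = -6 + (9) = 3 cm/s.

3 cm/s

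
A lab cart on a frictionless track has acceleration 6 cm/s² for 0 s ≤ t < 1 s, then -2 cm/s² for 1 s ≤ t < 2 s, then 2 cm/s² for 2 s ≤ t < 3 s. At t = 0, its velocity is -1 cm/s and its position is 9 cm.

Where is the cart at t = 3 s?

On each constant-a segment, Δv = aΔt and Δx = v₀Δt + ½aΔt²; chain segment to segment.
0–1 s: v starts -1 cm/s; Δx = -1·1 + ½·6·1² = 2 cm; v ends 5 cm/s.
1–2 s: v starts 5 cm/s; Δx = 5·1 + ½·-2·1² = 4 cm; v ends 3 cm/s.
2–3 s: v starts 3 cm/s; Δx = 3·1 + ½·2·1² = 4 cm; v ends 5 cm/s.
x(3) = 9 + Σ Δx = 19 cm.

19 cm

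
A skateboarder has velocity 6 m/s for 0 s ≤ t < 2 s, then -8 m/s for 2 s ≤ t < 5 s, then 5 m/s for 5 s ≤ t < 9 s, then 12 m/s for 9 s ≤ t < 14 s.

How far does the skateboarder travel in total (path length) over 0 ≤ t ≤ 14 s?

116 m

Distance (not displacement) is the total path length: add the absolute areas under v-t.
0–2 s: |6| × 2 = 12 m
2–5 s: |-8| × 3 = 24 m
5–9 s: |5| × 4 = 20 m
9–14 s: |12| × 5 = 60 m
Total distance = 116 m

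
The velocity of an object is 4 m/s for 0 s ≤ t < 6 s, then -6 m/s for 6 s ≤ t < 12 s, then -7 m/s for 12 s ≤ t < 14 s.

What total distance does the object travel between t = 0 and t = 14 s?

74 m

Total distance travelled is ∫|v| dt — sum the magnitudes of each area piece.
0–6 s: |4| × 6 = 24 m
6–12 s: |-6| × 6 = 36 m
12–14 s: |-7| × 2 = 14 m
Total distance = 74 m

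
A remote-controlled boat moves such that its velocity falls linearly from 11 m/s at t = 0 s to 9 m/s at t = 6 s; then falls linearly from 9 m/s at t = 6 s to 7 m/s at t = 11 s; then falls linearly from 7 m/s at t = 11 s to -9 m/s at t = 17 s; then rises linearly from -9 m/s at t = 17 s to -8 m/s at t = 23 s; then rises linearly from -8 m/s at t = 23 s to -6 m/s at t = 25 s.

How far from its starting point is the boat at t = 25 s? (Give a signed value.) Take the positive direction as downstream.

Net displacement equals the area under the velocity-time graph (areas below the axis count negative).
0–6 s: ½(11 + 9)(6) = 60 m
6–11 s: ½(9 + 7)(5) = 40 m
11–17 s: ½(7 + -9)(6) = -6 m
17–23 s: ½(-9 + -8)(6) = -51 m
23–25 s: ½(-8 + -6)(2) = -14 m
Net displacement = 29 m

29 m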